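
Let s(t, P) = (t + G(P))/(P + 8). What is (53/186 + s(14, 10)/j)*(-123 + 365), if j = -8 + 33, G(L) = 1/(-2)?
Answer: 354409/4650 ≈ 76.217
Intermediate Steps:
G(L) = -½
s(t, P) = (-½ + t)/(8 + P) (s(t, P) = (t - ½)/(P + 8) = (-½ + t)/(8 + P))
j = 25
(53/186 + s(14, 10)/j)*(-123 + 365) = (53/186 + ((-½ + 14)/(8 + 10))/25)*(-123 + 365) = (53*(1/186) + ((27/2)/18)*(1/25))*242 = (53/186 + ((1/18)*(27/2))*(1/25))*242 = (53/186 + (¾)*(1/25))*242 = (53/186 + 3/100)*242 = (2929/9300)*242 = 354409/4650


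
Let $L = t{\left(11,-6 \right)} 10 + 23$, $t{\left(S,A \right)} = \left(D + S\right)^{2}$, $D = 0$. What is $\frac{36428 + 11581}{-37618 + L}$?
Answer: $- \frac{48009}{36385} \approx -1.3195$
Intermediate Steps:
$t{\left(S,A \right)} = S^{2}$ ($t{\left(S,A \right)} = \left(0 + S\right)^{2} = S^{2}$)
$L = 1233$ ($L = 11^{2} \cdot 10 + 23 = 121 \cdot 10 + 23 = 1210 + 23 = 1233$)
$\frac{36428 + 11581}{-37618 + L} = \frac{36428 + 11581}{-37618 + 1233} = \frac{48009}{-36385} = 48009 \left(- \frac{1}{36385}\right) = - \frac{48009}{36385}$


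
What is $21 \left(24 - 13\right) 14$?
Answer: $3234$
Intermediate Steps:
$21 \left(24 - 13\right) 14 = 21 \cdot 11 \cdot 14 = 231 \cdot 14 = 3234$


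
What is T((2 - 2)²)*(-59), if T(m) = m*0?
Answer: 0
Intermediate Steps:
T(m) = 0
T((2 - 2)²)*(-59) = 0*(-59) = 0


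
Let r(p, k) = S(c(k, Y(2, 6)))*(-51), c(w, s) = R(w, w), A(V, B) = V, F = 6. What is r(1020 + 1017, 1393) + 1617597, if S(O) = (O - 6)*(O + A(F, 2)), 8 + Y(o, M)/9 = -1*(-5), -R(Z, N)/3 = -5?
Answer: 1607958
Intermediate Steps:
R(Z, N) = 15 (R(Z, N) = -3*(-5) = 15)
Y(o, M) = -27 (Y(o, M) = -72 + 9*(-1*(-5)) = -72 + 9*5 = -72 + 45 = -27)
c(w, s) = 15
S(O) = (-6 + O)*(6 + O) (S(O) = (O - 6)*(O + 6) = (-6 + O)*(6 + O))
r(p, k) = -9639 (r(p, k) = (-36 + 15²)*(-51) = (-36 + 225)*(-51) = 189*(-51) = -9639)
r(1020 + 1017, 1393) + 1617597 = -9639 + 1617597 = 1607958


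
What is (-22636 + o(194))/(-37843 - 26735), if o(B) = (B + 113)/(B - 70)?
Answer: 935519/2669224 ≈ 0.35048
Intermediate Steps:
o(B) = (113 + B)/(-70 + B)
(-22636 + o(194))/(-37843 - 26735) = (-22636 + (113 + 194)/(-70 + 194))/(-37843 - 26735) = (-22636 + 307/124)/(-64578) = (-22636 + (1/124)*307)*(-1/64578) = (-22636 + 307/124)*(-1/64578) = -2806557/124*(-1/64578) = 935519/2669224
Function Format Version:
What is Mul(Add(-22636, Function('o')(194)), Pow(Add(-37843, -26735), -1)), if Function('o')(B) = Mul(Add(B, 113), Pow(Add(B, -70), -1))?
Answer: Rational(935519, 2669224) ≈ 0.35048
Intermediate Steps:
Function('o')(B) = Mul(Pow(Add(-70, B), -1), Add(113, B)) (Function('o')(B) = Mul(Add(113, B), Pow(Add(-70, B), -1)) = Mul(Pow(Add(-70, B), -1), Add(113, B)))
Mul(Add(-22636, Function('o')(194)), Pow(Add(-37843, -26735), -1)) = Mul(Add(-22636, Mul(Pow(Add(-70, 194), -1), Add(113, 194))), Pow(Add(-37843, -26735), -1)) = Mul(Add(-22636, Mul(Pow(124, -1), 307)), Pow(-64578, -1)) = Mul(Add(-22636, Mul(Rational(1, 124), 307)), Rational(-1, 64578)) = Mul(Add(-22636, Rational(307, 124)), Rational(-1, 64578)) = Mul(Rational(-2806557, 124), Rational(-1, 64578)) = Rational(935519, 2669224)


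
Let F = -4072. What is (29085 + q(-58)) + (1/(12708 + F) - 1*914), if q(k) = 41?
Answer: 243638833/8636 ≈ 28212.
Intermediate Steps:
(29085 + q(-58)) + (1/(12708 + F) - 1*914) = (29085 + 41) + (1/(12708 - 4072) - 1*914) = 29126 + (1/8636 - 914) = 29126 - 7893303/8636 = 243638833/8636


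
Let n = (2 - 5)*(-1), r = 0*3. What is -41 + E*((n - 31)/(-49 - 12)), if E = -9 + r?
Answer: -2753/61 ≈ -45.131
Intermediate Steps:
r = 0
n = 3 (n = -3*(-1) = 3)
E = -9 (E = -9 + 0 = -9)
-41 + E*((n - 31)/(-49 - 12)) = -41 - 9*(3 - 31)/(-49 - 12) = -41 - (-252)/(-61) = -41 - (-252)*(-1)/61 = -41 - 9*28/61 = -41 - 252/61 = -2753/61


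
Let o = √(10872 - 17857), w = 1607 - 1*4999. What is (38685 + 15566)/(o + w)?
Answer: -184019392/11512649 - 54251*I*√6985/11512649 ≈ -15.984 - 0.39384*I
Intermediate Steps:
w = -3392 (w = 1607 - 4999 = -3392)
o = I*√6985 (o = √(-6985) = I*√6985 ≈ 83.576*I)
(38685 + 15566)/(o + w) = (38685 + 15566)/(I*√6985 - 3392) = 54251/(-3392 + I*√6985)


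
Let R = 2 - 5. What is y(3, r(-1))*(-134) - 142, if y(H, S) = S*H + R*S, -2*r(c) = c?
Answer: -142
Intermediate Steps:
R = -3
r(c) = -c/2
y(H, S) = -3*S + H*S (y(H, S) = S*H - 3*S = H*S - 3*S = -3*S + H*S)
y(3, r(-1))*(-134) - 142 = ((-1/2*(-1))*(-3 + 3))*(-134) - 142 = ((1/2)*0)*(-134) - 142 = 0*(-134) - 142 = 0 - 142 = -142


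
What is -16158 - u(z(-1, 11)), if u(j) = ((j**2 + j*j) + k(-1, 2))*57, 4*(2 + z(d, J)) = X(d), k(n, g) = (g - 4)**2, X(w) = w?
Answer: -135705/8 ≈ -16963.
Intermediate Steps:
k(n, g) = (-4 + g)**2
z(d, J) = -2 + d/4
u(j) = 228 + 114*j**2 (u(j) = ((j**2 + j*j) + (-4 + 2)**2)*57 = ((j**2 + j**2) + (-2)**2)*57 = (2*j**2 + 4)*57 = (4 + 2*j**2)*57 = 228 + 114*j**2)
-16158 - u(z(-1, 11)) = -16158 - (228 + 114*(-2 + (1/4)*(-1))**2) = -16158 - (228 + 114*(-2 - 1/4)**2) = -16158 - (228 + 114*(-9/4)**2) = -16158 - (228 + 114*(81/16)) = -16158 - (228 + 4617/8) = -16158 - 1*6441/8 = -16158 - 6441/8 = -135705/8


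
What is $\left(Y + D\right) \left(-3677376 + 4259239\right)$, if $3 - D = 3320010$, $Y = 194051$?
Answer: $-1818878136028$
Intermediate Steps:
$D = -3320007$ ($D = 3 - 3320010 = -3320007$)
$\left(Y + D\right) \left(-3677376 + 4259239\right) = \left(194051 - 3320007\right) \left(-3677376 + 4259239\right) = \left(-3125956\right) 581863 = -1818878136028$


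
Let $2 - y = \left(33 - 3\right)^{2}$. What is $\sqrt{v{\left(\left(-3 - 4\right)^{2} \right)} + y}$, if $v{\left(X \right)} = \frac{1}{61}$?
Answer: $\frac{31 i \sqrt{3477}}{61} \approx 29.966 i$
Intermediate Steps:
$y = -898$ ($y = 2 - \left(33 - 3\right)^{2} = 2 - 30^{2} = 2 - 900 = -898$)
$v{\left(X \right)} = \frac{1}{61}$
$\sqrt{v{\left(\left(-3 - 4\right)^{2} \right)} + y} = \sqrt{\frac{1}{61} - 898} = \sqrt{- \frac{54777}{61}} = \frac{31 i \sqrt{3477}}{61}$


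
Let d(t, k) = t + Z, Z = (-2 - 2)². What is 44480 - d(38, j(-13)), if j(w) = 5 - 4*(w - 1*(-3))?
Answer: 44426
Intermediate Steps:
j(w) = -7 - 4*w (j(w) = 5 - 4*(w + 3) = 5 - 4*(3 + w) = 5 + (-12 - 4*w) = -7 - 4*w)
Z = 16 (Z = (-4)² = 16)
d(t, k) = 16 + t (d(t, k) = t + 16 = 16 + t)
44480 - d(38, j(-13)) = 44480 - (16 + 38) = 44480 - 1*54 = 44480 - 54 = 44426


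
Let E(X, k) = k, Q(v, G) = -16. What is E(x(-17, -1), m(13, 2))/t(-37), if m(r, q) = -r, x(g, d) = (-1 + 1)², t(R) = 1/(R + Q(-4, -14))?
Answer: 689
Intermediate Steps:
t(R) = 1/(-16 + R) (t(R) = 1/(R - 16) = 1/(-16 + R))
x(g, d) = 0 (x(g, d) = 0² = 0)
E(x(-17, -1), m(13, 2))/t(-37) = (-1*13)/(1/(-16 - 37)) = -13/(1/(-53)) = -13/(-1/53) = -13*(-53) = 689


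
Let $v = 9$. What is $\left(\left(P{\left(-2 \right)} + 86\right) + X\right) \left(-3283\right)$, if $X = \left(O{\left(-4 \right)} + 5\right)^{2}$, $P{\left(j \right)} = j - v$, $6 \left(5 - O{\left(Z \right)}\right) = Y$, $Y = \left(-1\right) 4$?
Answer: $- \frac{5577817}{9} \approx -6.1976 \cdot 10^{5}$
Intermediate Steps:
$Y = -4$
$O{\left(Z \right)} = \frac{17}{3}$ ($O{\left(Z \right)} = 5 - - \frac{2}{3} = 5 + \frac{2}{3} = \frac{17}{3}$)
$P{\left(j \right)} = -9 + j$ ($P{\left(j \right)} = j - 9 = -9 + j$)
$X = \frac{1024}{9}$ ($X = \left(\frac{17}{3} + 5\right)^{2} = \left(\frac{32}{3}\right)^{2} = \frac{1024}{9} \approx 113.78$)
$\left(\left(P{\left(-2 \right)} + 86\right) + X\right) \left(-3283\right) = \left(\left(\left(-9 - 2\right) + 86\right) + \frac{1024}{9}\right) \left(-3283\right) = \left(\left(-11 + 86\right) + \frac{1024}{9}\right) \left(-3283\right) = \left(75 + \frac{1024}{9}\right) \left(-3283\right) = \frac{1699}{9} \left(-3283\right) = - \frac{5577817}{9}$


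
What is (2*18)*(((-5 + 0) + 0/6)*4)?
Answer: -720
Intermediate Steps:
(2*18)*(((-5 + 0) + 0/6)*4) = 36*((-5 + 0*(⅙))*4) = 36*((-5 + 0)*4) = 36*(-5*4) = 36*(-20) = -720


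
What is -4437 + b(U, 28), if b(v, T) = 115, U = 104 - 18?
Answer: -4322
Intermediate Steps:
U = 86
-4437 + b(U, 28) = -4437 + 115 = -4322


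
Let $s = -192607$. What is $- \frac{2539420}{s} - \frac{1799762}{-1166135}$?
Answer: $\frac{3307953301234}{224605763945} \approx 14.728$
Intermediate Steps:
$- \frac{2539420}{s} - \frac{1799762}{-1166135} = - \frac{2539420}{-192607} - \frac{1799762}{-1166135} = \left(-2539420\right) \left(- \frac{1}{192607}\right) - - \frac{1799762}{1166135} = \frac{2539420}{192607} + \frac{1799762}{1166135} = \frac{3307953301234}{224605763945}$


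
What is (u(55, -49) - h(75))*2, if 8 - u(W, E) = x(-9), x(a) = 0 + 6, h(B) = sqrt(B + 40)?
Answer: 4 - 2*sqrt(115) ≈ -17.448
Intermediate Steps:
h(B) = sqrt(40 + B)
x(a) = 6
u(W, E) = 2 (u(W, E) = 8 - 1*6 = 8 - 6 = 2)
(u(55, -49) - h(75))*2 = (2 - sqrt(40 + 75))*2 = (2 - sqrt(115))*2 = 4 - 2*sqrt(115)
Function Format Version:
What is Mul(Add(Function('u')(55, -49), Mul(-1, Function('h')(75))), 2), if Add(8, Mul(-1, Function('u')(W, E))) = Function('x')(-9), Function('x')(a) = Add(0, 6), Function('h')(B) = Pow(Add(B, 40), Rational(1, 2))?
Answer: Add(4, Mul(-2, Pow(115, Rational(1, 2)))) ≈ -17.448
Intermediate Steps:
Function('h')(B) = Pow(Add(40, B), Rational(1, 2))
Function('x')(a) = 6
Function('u')(W, E) = 2 (Function('u')(W, E) = Add(8, Mul(-1, 6)) = Add(8, -6) = 2)
Mul(Add(Function('u')(55, -49), Mul(-1, Function('h')(75))), 2) = Mul(Add(2, Mul(-1, Pow(Add(40, 75), Rational(1, 2)))), 2) = Mul(Add(2, Mul(-1, Pow(115, Rational(1, 2)))), 2) = Add(4, Mul(-2, Pow(115, Rational(1, 2))))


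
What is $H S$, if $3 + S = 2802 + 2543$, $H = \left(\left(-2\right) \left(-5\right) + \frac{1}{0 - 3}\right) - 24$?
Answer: $- \frac{229706}{3} \approx -76569.0$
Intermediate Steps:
$H = - \frac{43}{3}$ ($H = \left(10 + \frac{1}{-3}\right) - 24 = \left(10 - \frac{1}{3}\right) - 24 = \frac{29}{3} - 24 = - \frac{43}{3} \approx -14.333$)
$S = 5342$ ($S = -3 + \left(2802 + 2543\right) = -3 + 5345 = 5342$)
$H S = \left(- \frac{43}{3}\right) 5342 = - \frac{229706}{3}$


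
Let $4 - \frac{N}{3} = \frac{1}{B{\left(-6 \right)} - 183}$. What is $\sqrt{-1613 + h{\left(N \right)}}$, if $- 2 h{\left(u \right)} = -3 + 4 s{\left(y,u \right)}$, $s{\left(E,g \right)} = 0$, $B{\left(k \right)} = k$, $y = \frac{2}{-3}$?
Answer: $\frac{i \sqrt{6446}}{2} \approx 40.143 i$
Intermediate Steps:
$y = - \frac{2}{3}$ ($y = 2 \left(- \frac{1}{3}\right) = - \frac{2}{3} \approx -0.66667$)
$N = \frac{757}{63}$ ($N = 12 - \frac{3}{-6 - 183} = 12 - \frac{3}{-189} = 12 - - \frac{1}{63} = 12 + \frac{1}{63} = \frac{757}{63} \approx 12.016$)
$h{\left(u \right)} = \frac{3}{2}$ ($h{\left(u \right)} = - \frac{-3 + 4 \cdot 0}{2} = - \frac{-3 + 0}{2} = \left(- \frac{1}{2}\right) \left(-3\right) = \frac{3}{2}$)
$\sqrt{-1613 + h{\left(N \right)}} = \sqrt{-1613 + \frac{3}{2}} = \sqrt{- \frac{3223}{2}} = \frac{i \sqrt{6446}}{2}$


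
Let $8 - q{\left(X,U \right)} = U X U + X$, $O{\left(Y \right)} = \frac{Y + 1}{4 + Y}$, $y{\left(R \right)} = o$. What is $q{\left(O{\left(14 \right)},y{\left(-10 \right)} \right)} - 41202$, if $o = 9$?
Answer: $- \frac{123787}{3} \approx -41262.0$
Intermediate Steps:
$y{\left(R \right)} = 9$
$O{\left(Y \right)} = \frac{1 + Y}{4 + Y}$
$q{\left(X,U \right)} = 8 - X - X U^{2}$ ($q{\left(X,U \right)} = 8 - \left(U X U + X\right) = 8 - \left(X U^{2} + X\right) = 8 - \left(X + X U^{2}\right) = 8 - X - X U^{2}$)
$q{\left(O{\left(14 \right)},y{\left(-10 \right)} \right)} - 41202 = \left(8 - \frac{1 + 14}{4 + 14} - \frac{1 + 14}{4 + 14} \cdot 9^{2}\right) - 41202 = \left(8 - \frac{1}{18} \cdot 15 - \frac{1}{18} \cdot 15 \cdot 81\right) - 41202 = \left(8 - \frac{5}{6} - \frac{5}{6} \cdot 81\right) - 41202 = \left(8 - \frac{5}{6} - \frac{135}{2}\right) - 41202 = - \frac{181}{3} - 41202 = - \frac{123787}{3}$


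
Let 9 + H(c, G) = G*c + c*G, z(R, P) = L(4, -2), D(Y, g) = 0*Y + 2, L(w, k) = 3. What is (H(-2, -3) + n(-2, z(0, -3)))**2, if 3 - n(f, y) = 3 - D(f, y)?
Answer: 25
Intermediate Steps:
D(Y, g) = 2 (D(Y, g) = 0 + 2 = 2)
z(R, P) = 3
H(c, G) = -9 + 2*G*c (H(c, G) = -9 + (G*c + c*G) = -9 + (G*c + G*c) = -9 + 2*G*c)
n(f, y) = 2 (n(f, y) = 3 - (3 - 1*2) = 3 - (3 - 2) = 3 - 1*1 = 3 - 1 = 2)
(H(-2, -3) + n(-2, z(0, -3)))**2 = ((-9 + 2*(-3)*(-2)) + 2)**2 = ((-9 + 12) + 2)**2 = (3 + 2)**2 = 5**2 = 25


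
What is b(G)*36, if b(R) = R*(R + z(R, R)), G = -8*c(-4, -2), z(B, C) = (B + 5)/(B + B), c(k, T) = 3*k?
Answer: 333594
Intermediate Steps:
z(B, C) = (5 + B)/(2*B) (z(B, C) = (5 + B)/((2*B)) = (5 + B)*(1/(2*B)) = (5 + B)/(2*B))
G = 96 (G = -24*(-4) = -8*(-12) = 96)
b(R) = R*(R + (5 + R)/(2*R))
b(G)*36 = (5/2 + 96² + (½)*96)*36 = (5/2 + 9216 + 48)*36 = (18533/2)*36 = 333594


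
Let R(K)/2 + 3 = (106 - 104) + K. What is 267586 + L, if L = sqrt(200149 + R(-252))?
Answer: 267586 + sqrt(199643) ≈ 2.6803e+5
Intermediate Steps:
R(K) = -2 + 2*K (R(K) = -6 + 2*((106 - 104) + K) = -6 + 2*(2 + K) = -6 + (4 + 2*K) = -2 + 2*K)
L = sqrt(199643) (L = sqrt(200149 + (-2 + 2*(-252))) = sqrt(200149 + (-2 - 504)) = sqrt(200149 - 506) = sqrt(199643) ≈ 446.81)
267586 + L = 267586 + sqrt(199643)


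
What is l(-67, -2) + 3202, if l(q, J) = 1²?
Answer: 3203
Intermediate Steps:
l(q, J) = 1
l(-67, -2) + 3202 = 1 + 3202 = 3203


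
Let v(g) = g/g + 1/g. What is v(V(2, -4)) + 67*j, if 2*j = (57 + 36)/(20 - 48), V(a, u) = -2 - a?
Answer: -6189/56 ≈ -110.52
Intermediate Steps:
j = -93/56 (j = ((57 + 36)/(20 - 48))/2 = (93/(-28))/2 = (93*(-1/28))/2 = (½)*(-93/28) = -93/56 ≈ -1.6607)
v(g) = 1 + 1/g
v(V(2, -4)) + 67*j = (1 + (-2 - 1*2))/(-2 - 1*2) + 67*(-93/56) = (1 + (-2 - 2))/(-2 - 2) - 6231/56 = (1 - 4)/(-4) - 6231/56 = -¼*(-3) - 6231/56 = ¾ - 6231/56 = -6189/56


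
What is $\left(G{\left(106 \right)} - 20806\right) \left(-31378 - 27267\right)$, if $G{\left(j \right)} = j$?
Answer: $1213951500$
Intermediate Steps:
$\left(G{\left(106 \right)} - 20806\right) \left(-31378 - 27267\right) = \left(106 - 20806\right) \left(-31378 - 27267\right) = - 20700 \left(-31378 - 27267\right) = \left(-20700\right) \left(-58645\right) = 1213951500$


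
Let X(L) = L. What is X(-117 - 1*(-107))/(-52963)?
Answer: 10/52963 ≈ 0.00018881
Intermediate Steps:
X(-117 - 1*(-107))/(-52963) = (-117 - 1*(-107))/(-52963) = (-117 + 107)*(-1/52963) = -10*(-1/52963) = 10/52963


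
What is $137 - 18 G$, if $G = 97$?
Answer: $-1609$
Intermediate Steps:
$137 - 18 G = 137 - 1746 = -1609$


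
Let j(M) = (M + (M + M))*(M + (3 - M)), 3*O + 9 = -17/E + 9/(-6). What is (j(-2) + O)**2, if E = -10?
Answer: 98596/225 ≈ 438.20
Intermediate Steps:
O = -44/15 (O = -3 + (-17/(-10) + 9/(-6))/3 = -3 + (-17*(-1/10) + 9*(-1/6))/3 = -3 + (17/10 - 3/2)/3 = -3 + (1/3)*(1/5) = -3 + 1/15 = -44/15 ≈ -2.9333)
j(M) = 9*M (j(M) = (M + 2*M)*3 = (3*M)*3 = 9*M)
(j(-2) + O)**2 = (9*(-2) - 44/15)**2 = (-18 - 44/15)**2 = (-314/15)**2 = 98596/225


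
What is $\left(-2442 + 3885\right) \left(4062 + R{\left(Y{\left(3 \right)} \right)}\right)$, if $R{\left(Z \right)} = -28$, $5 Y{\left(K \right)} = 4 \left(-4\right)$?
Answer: $5821062$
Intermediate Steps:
$Y{\left(K \right)} = - \frac{16}{5}$ ($Y{\left(K \right)} = \frac{4 \left(-4\right)}{5} = \frac{1}{5} \left(-16\right) = - \frac{16}{5}$)
$\left(-2442 + 3885\right) \left(4062 + R{\left(Y{\left(3 \right)} \right)}\right) = \left(-2442 + 3885\right) \left(4062 - 28\right) = 1443 \cdot 4034 = 5821062$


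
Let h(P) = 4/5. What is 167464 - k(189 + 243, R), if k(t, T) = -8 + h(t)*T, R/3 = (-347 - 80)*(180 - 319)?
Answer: 125124/5 ≈ 25025.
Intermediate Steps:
h(P) = 4/5 (h(P) = 4*(1/5) = 4/5)
R = 178059 (R = 3*((-347 - 80)*(180 - 319)) = 3*(-427*(-139)) = 3*59353 = 178059)
k(t, T) = -8 + 4*T/5
167464 - k(189 + 243, R) = 167464 - (-8 + (4/5)*178059) = 167464 - (-8 + 712236/5) = 167464 - 1*712196/5 = 167464 - 712196/5 = 125124/5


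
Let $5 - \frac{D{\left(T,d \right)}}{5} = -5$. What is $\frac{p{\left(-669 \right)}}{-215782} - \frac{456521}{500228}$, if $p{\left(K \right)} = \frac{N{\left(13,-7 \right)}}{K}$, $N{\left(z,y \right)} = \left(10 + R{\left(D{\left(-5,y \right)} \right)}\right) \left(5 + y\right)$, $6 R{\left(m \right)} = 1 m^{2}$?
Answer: $- \frac{98854436264317}{108317988990036} \approx -0.91263$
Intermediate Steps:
$D{\left(T,d \right)} = 50$ ($D{\left(T,d \right)} = 25 - -25 = 25 + 25 = 50$)
$R{\left(m \right)} = \frac{m^{2}}{6}$ ($R{\left(m \right)} = \frac{1 m^{2}}{6} = \frac{m^{2}}{6}$)
$N{\left(z,y \right)} = \frac{6400}{3} + \frac{1280 y}{3}$ ($N{\left(z,y \right)} = \left(10 + \frac{50^{2}}{6}\right) \left(5 + y\right) = \left(10 + \frac{1}{6} \cdot 2500\right) \left(5 + y\right) = \left(10 + \frac{1250}{3}\right) \left(5 + y\right) = \frac{1280 \left(5 + y\right)}{3} = \frac{6400}{3} + \frac{1280 y}{3}$)
$p{\left(K \right)} = - \frac{2560}{3 K}$ ($p{\left(K \right)} = \frac{\frac{6400}{3} + \frac{1280}{3} \left(-7\right)}{K} = \frac{\frac{6400}{3} - \frac{8960}{3}}{K} = - \frac{2560}{3 K}$)
$\frac{p{\left(-669 \right)}}{-215782} - \frac{456521}{500228} = \frac{\left(- \frac{2560}{3}\right) \frac{1}{-669}}{-215782} - \frac{456521}{500228} = \left(- \frac{2560}{3}\right) \left(- \frac{1}{669}\right) \left(- \frac{1}{215782}\right) - \frac{456521}{500228} = \frac{2560}{2007} \left(- \frac{1}{215782}\right) - \frac{456521}{500228} = - \frac{1280}{216537237} - \frac{456521}{500228} = - \frac{98854436264317}{108317988990036}$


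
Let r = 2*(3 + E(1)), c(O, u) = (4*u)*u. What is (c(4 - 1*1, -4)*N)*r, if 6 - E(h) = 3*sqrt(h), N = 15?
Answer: 11520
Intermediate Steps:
c(O, u) = 4*u**2
E(h) = 6 - 3*sqrt(h)
r = 12 (r = 2*(3 + (6 - 3*sqrt(1))) = 2*(3 + (6 - 3*1)) = 2*(3 + (6 - 3)) = 2*(3 + 3) = 2*6 = 12)
(c(4 - 1*1, -4)*N)*r = ((4*(-4)**2)*15)*12 = ((4*16)*15)*12 = (64*15)*12 = 960*12 = 11520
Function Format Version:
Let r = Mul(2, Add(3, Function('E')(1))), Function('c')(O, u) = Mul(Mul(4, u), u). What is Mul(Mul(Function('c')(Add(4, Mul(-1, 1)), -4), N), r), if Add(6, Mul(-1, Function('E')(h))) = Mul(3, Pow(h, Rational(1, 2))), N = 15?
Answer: 11520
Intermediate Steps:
Function('c')(O, u) = Mul(4, Pow(u, 2))
Function('E')(h) = Add(6, Mul(-3, Pow(h, Rational(1, 2)))) (Function('E')(h) = Add(6, Mul(-1, Mul(3, Pow(h, Rational(1, 2))))) = Add(6, Mul(-3, Pow(h, Rational(1, 2)))))
r = 12 (r = Mul(2, Add(3, Add(6, Mul(-3, Pow(1, Rational(1, 2)))))) = Mul(2, Add(3, Add(6, Mul(-3, 1)))) = Mul(2, Add(3, Add(6, -3))) = Mul(2, Add(3, 3)) = Mul(2, 6) = 12)
Mul(Mul(Function('c')(Add(4, Mul(-1, 1)), -4), N), r) = Mul(Mul(Mul(4, Pow(-4, 2)), 15), 12) = Mul(Mul(Mul(4, 16), 15), 12) = Mul(Mul(64, 15), 12) = Mul(960, 12) = 11520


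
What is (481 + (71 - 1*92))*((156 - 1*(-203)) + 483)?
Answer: 387320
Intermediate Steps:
(481 + (71 - 1*92))*((156 - 1*(-203)) + 483) = (481 + (71 - 92))*((156 + 203) + 483) = (481 - 21)*(359 + 483) = 460*842 = 387320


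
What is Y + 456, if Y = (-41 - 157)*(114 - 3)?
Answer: -21522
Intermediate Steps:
Y = -21978 (Y = -198*111 = -21978)
Y + 456 = -21978 + 456 = -21522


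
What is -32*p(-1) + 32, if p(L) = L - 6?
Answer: 256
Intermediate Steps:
p(L) = -6 + L
-32*p(-1) + 32 = -32*(-6 - 1) + 32 = -32*(-7) + 32 = 224 + 32 = 256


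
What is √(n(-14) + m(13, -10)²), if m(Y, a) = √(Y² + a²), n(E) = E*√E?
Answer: √(269 - 14*I*√14) ≈ 16.478 - 1.5895*I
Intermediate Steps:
n(E) = E^(3/2)
√(n(-14) + m(13, -10)²) = √((-14)^(3/2) + (√(13² + (-10)²))²) = √(-14*I*√14 + (√(169 + 100))²) = √(-14*I*√14 + (√269)²) = √(-14*I*√14 + 269) = √(269 - 14*I*√14)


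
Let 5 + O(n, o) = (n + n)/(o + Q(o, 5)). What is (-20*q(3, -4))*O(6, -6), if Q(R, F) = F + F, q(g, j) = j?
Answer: -160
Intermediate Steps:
Q(R, F) = 2*F
O(n, o) = -5 + 2*n/(10 + o) (O(n, o) = -5 + (n + n)/(o + 2*5) = -5 + (2*n)/(o + 10) = -5 + (2*n)/(10 + o) = -5 + 2*n/(10 + o))
(-20*q(3, -4))*O(6, -6) = (-20*(-4))*((-50 - 5*(-6) + 2*6)/(10 - 6)) = 80*((-50 + 30 + 12)/4) = 80*((1/4)*(-8)) = 80*(-2) = -160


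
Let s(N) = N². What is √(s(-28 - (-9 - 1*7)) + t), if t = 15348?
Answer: 2*√3873 ≈ 124.47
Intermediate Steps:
√(s(-28 - (-9 - 1*7)) + t) = √((-28 - (-9 - 1*7))² + 15348) = √((-28 - (-9 - 7))² + 15348) = √((-28 - 1*(-16))² + 15348) = √((-28 + 16)² + 15348) = √((-12)² + 15348) = √(144 + 15348) = √15492 = 2*√3873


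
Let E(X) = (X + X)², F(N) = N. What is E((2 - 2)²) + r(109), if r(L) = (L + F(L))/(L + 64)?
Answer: 218/173 ≈ 1.2601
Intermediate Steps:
E(X) = 4*X² (E(X) = (2*X)² = 4*X²)
r(L) = 2*L/(64 + L) (r(L) = (L + L)/(L + 64) = (2*L)/(64 + L) = 2*L/(64 + L))
E((2 - 2)²) + r(109) = 4*((2 - 2)²)² + 2*109/(64 + 109) = 4*(0²)² + 2*109/173 = 4*0² + 2*109*(1/173) = 4*0 + 218/173 = 0 + 218/173 = 218/173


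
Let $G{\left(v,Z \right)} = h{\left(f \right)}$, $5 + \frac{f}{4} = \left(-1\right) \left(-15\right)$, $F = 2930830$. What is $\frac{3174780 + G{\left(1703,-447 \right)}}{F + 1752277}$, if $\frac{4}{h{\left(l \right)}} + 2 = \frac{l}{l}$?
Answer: $\frac{288616}{425737} \approx 0.67792$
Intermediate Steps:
$f = 40$ ($f = -20 + 4 \left(\left(-1\right) \left(-15\right)\right) = -20 + 4 \cdot 15 = -20 + 60 = 40$)
$h{\left(l \right)} = -4$ ($h{\left(l \right)} = \frac{4}{-2 + \frac{l}{l}} = \frac{4}{-2 + 1} = \frac{4}{-1} = 4 \left(-1\right) = -4$)
$G{\left(v,Z \right)} = -4$
$\frac{3174780 + G{\left(1703,-447 \right)}}{F + 1752277} = \frac{3174780 - 4}{2930830 + 1752277} = \frac{3174776}{4683107} = 3174776 \cdot \frac{1}{4683107} = \frac{288616}{425737}$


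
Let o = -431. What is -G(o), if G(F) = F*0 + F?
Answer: 431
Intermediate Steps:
G(F) = F (G(F) = 0 + F = F)
-G(o) = -1*(-431) = 431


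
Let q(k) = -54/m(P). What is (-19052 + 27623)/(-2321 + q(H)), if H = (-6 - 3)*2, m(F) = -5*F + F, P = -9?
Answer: -17142/4645 ≈ -3.6904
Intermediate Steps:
m(F) = -4*F
H = -18 (H = -9*2 = -18)
q(k) = -3/2 (q(k) = -54/((-4*(-9))) = -54/36 = -54*1/36 = -3/2)
(-19052 + 27623)/(-2321 + q(H)) = (-19052 + 27623)/(-2321 - 3/2) = 8571/(-4645/2) = 8571*(-2/4645) = -17142/4645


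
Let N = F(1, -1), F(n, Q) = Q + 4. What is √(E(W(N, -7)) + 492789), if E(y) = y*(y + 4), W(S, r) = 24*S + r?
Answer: √497274 ≈ 705.18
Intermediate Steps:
F(n, Q) = 4 + Q
N = 3 (N = 4 - 1 = 3)
W(S, r) = r + 24*S
E(y) = y*(4 + y)
√(E(W(N, -7)) + 492789) = √((-7 + 24*3)*(4 + (-7 + 24*3)) + 492789) = √((-7 + 72)*(4 + (-7 + 72)) + 492789) = √(65*(4 + 65) + 492789) = √(65*69 + 492789) = √(4485 + 492789) = √497274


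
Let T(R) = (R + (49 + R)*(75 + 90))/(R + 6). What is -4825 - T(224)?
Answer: -1155019/230 ≈ -5021.8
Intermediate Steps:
T(R) = (8085 + 166*R)/(6 + R) (T(R) = (R + (49 + R)*165)/(6 + R) = (R + (8085 + 165*R))/(6 + R) = (8085 + 166*R)/(6 + R))
-4825 - T(224) = -4825 - (8085 + 166*224)/(6 + 224) = -4825 - (8085 + 37184)/230 = -4825 - 45269/230 = -1155019/230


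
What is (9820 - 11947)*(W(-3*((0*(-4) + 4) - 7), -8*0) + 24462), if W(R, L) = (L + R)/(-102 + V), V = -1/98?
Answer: -520148771964/9997 ≈ -5.2030e+7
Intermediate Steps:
V = -1/98 (V = -1*1/98 = -1/98 ≈ -0.010204)
W(R, L) = -98*L/9997 - 98*R/9997 (W(R, L) = (L + R)/(-102 - 1/98) = (L + R)/(-9997/98) = (L + R)*(-98/9997) = -98*L/9997 - 98*R/9997)
(9820 - 11947)*(W(-3*((0*(-4) + 4) - 7), -8*0) + 24462) = (9820 - 11947)*((-(-784)*0/9997 - (-294)*((0*(-4) + 4) - 7)/9997) + 24462) = -2127*((-98/9997*0 - (-294)*((0 + 4) - 7)/9997) + 24462) = -2127*((0 - (-294)*(4 - 7)/9997) + 24462) = -2127*((0 - (-294)*(-3)/9997) + 24462) = -2127*((0 - 98/9997*9) + 24462) = -2127*((0 - 882/9997) + 24462) = -2127*(-882/9997 + 24462) = -2127*244545732/9997 = -520148771964/9997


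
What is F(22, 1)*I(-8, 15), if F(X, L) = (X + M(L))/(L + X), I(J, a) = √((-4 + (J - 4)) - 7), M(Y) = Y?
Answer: I*√23 ≈ 4.7958*I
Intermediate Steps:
I(J, a) = √(-15 + J) (I(J, a) = √((-4 + (-4 + J)) - 7) = √((-8 + J) - 7) = √(-15 + J))
F(X, L) = 1 (F(X, L) = (X + L)/(L + X) = (L + X)/(L + X) = 1)
F(22, 1)*I(-8, 15) = 1*√(-15 - 8) = 1*√(-23) = 1*(I*√23) = I*√23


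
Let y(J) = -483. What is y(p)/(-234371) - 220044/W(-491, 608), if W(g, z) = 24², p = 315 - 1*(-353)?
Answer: -4297637843/11249808 ≈ -382.02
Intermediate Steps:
p = 668 (p = 315 + 353 = 668)
W(g, z) = 576
y(p)/(-234371) - 220044/W(-491, 608) = -483/(-234371) - 220044/576 = -483*(-1/234371) - 220044*1/576 = 483/234371 - 18337/48 = -4297637843/11249808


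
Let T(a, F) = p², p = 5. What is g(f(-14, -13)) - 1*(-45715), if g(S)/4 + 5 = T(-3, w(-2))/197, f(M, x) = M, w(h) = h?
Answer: 9002015/197 ≈ 45696.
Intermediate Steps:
T(a, F) = 25 (T(a, F) = 5² = 25)
g(S) = -3840/197 (g(S) = -20 + 4*(25/197) = -20 + 100/197 = -3840/197)
g(f(-14, -13)) - 1*(-45715) = -3840/197 - 1*(-45715) = -3840/197 + 45715 = 9002015/197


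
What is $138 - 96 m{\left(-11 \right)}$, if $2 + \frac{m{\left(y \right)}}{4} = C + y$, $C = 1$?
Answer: $4746$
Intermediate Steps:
$m{\left(y \right)} = -4 + 4 y$ ($m{\left(y \right)} = -8 + 4 \left(1 + y\right) = -8 + \left(4 + 4 y\right) = -4 + 4 y$)
$138 - 96 m{\left(-11 \right)} = 138 - 96 \left(-4 + 4 \left(-11\right)\right) = 138 - 96 \left(-4 - 44\right) = 138 - -4608 = 138 + 4608 = 4746$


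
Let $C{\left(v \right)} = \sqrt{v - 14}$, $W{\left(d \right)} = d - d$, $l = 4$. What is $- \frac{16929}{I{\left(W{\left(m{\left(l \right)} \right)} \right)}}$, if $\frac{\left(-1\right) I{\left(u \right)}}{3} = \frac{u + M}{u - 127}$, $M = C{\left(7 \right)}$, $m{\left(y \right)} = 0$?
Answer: $\frac{716661 i \sqrt{7}}{7} \approx 2.7087 \cdot 10^{5} i$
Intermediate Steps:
$W{\left(d \right)} = 0$
$C{\left(v \right)} = \sqrt{-14 + v}$
$M = i \sqrt{7}$ ($M = \sqrt{-14 + 7} = \sqrt{-7} = i \sqrt{7} \approx 2.6458 i$)
$I{\left(u \right)} = - \frac{3 \left(u + i \sqrt{7}\right)}{-127 + u}$ ($I{\left(u \right)} = - 3 \frac{u + i \sqrt{7}}{u - 127} = - 3 \frac{u + i \sqrt{7}}{-127 + u} = - \frac{3 \left(u + i \sqrt{7}\right)}{-127 + u}$)
$- \frac{16929}{I{\left(W{\left(m{\left(l \right)} \right)} \right)}} = - \frac{16929}{3 \frac{1}{-127 + 0} \left(\left(-1\right) 0 - i \sqrt{7}\right)} = - \frac{16929}{3 \frac{1}{-127} \left(0 - i \sqrt{7}\right)} = - \frac{16929}{3 \left(- \frac{1}{127}\right) \left(- i \sqrt{7}\right)} = - \frac{16929}{\frac{3}{127} i \sqrt{7}} = - 16929 \left(- \frac{127 i \sqrt{7}}{21}\right) = \frac{716661 i \sqrt{7}}{7}$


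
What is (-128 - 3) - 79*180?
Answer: -14351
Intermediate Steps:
(-128 - 3) - 79*180 = -131 - 14220 = -14351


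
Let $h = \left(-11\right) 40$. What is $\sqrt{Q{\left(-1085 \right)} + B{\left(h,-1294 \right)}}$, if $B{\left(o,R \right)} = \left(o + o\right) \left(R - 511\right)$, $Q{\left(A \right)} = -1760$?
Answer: $4 \sqrt{99165} \approx 1259.6$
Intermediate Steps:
$h = -440$
$B{\left(o,R \right)} = 2 o \left(-511 + R\right)$
$\sqrt{Q{\left(-1085 \right)} + B{\left(h,-1294 \right)}} = \sqrt{-1760 + 2 \left(-440\right) \left(-511 - 1294\right)} = \sqrt{-1760 + 2 \left(-440\right) \left(-1805\right)} = \sqrt{-1760 + 1588400} = \sqrt{1586640} = 4 \sqrt{99165}$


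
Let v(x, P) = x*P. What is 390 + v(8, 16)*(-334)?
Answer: -42362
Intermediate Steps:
v(x, P) = P*x
390 + v(8, 16)*(-334) = 390 + (16*8)*(-334) = 390 + 128*(-334) = 390 - 42752 = -42362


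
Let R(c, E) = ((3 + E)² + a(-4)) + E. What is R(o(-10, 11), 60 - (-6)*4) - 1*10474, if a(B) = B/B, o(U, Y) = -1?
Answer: -2820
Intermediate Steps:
a(B) = 1
R(c, E) = 1 + E + (3 + E)² (R(c, E) = ((3 + E)² + 1) + E = (1 + (3 + E)²) + E = 1 + E + (3 + E)²)
R(o(-10, 11), 60 - (-6)*4) - 1*10474 = (1 + (60 - (-6)*4) + (3 + (60 - (-6)*4))²) - 1*10474 = (1 + (60 - 1*(-24)) + (3 + (60 - 1*(-24)))²) - 10474 = (1 + (60 + 24) + (3 + (60 + 24))²) - 10474 = (1 + 84 + (3 + 84)²) - 10474 = (1 + 84 + 87²) - 10474 = (1 + 84 + 7569) - 10474 = 7654 - 10474 = -2820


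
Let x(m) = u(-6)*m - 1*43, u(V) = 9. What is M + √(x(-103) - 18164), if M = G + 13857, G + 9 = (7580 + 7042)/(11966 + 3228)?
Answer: 105210567/7597 + 3*I*√2126 ≈ 13849.0 + 138.33*I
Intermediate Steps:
G = -61062/7597 (G = -9 + (7580 + 7042)/(11966 + 3228) = -9 + 14622/15194 = -9 + 14622*(1/15194) = -9 + 7311/7597 = -61062/7597 ≈ -8.0376)
x(m) = -43 + 9*m (x(m) = 9*m - 1*43 = 9*m - 43 = -43 + 9*m)
M = 105210567/7597 (M = -61062/7597 + 13857 = 105210567/7597 ≈ 13849.)
M + √(x(-103) - 18164) = 105210567/7597 + √((-43 + 9*(-103)) - 18164) = 105210567/7597 + √((-43 - 927) - 18164) = 105210567/7597 + √(-970 - 18164) = 105210567/7597 + √(-19134) = 105210567/7597 + 3*I*√2126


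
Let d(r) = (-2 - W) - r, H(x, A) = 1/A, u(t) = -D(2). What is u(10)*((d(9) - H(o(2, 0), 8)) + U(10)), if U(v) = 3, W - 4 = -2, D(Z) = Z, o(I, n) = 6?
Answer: 81/4 ≈ 20.250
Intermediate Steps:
W = 2 (W = 4 - 2 = 2)
u(t) = -2 (u(t) = -1*2 = -2)
d(r) = -4 - r (d(r) = (-2 - 1*2) - r = (-2 - 2) - r = -4 - r)
u(10)*((d(9) - H(o(2, 0), 8)) + U(10)) = -2*(((-4 - 1*9) - 1/8) + 3) = -2*(((-4 - 9) - 1*⅛) + 3) = -2*((-13 - ⅛) + 3) = -2*(-105/8 + 3) = -2*(-81/8) = 81/4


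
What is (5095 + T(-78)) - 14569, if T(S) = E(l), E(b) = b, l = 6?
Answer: -9468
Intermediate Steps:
T(S) = 6
(5095 + T(-78)) - 14569 = (5095 + 6) - 14569 = 5101 - 14569 = -9468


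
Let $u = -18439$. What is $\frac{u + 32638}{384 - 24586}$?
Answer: $- \frac{14199}{24202} \approx -0.58669$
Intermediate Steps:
$\frac{u + 32638}{384 - 24586} = \frac{-18439 + 32638}{384 - 24586} = \frac{14199}{-24202} = 14199 \left(- \frac{1}{24202}\right) = - \frac{14199}{24202}$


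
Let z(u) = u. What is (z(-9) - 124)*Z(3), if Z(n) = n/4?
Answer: -399/4 ≈ -99.750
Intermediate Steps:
Z(n) = n/4 (Z(n) = n*(1/4) = n/4)
(z(-9) - 124)*Z(3) = (-9 - 124)*((1/4)*3) = -133*3/4 = -399/4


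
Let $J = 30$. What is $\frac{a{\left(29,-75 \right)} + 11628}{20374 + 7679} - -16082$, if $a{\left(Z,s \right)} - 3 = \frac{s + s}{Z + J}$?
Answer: $\frac{2957604277}{183903} \approx 16082.0$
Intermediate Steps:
$a{\left(Z,s \right)} = 3 + \frac{2 s}{30 + Z}$ ($a{\left(Z,s \right)} = 3 + \frac{s + s}{Z + 30} = 3 + \frac{2 s}{30 + Z}$)
$\frac{a{\left(29,-75 \right)} + 11628}{20374 + 7679} - -16082 = \frac{\frac{90 + 2 \left(-75\right) + 3 \cdot 29}{30 + 29} + 11628}{20374 + 7679} - -16082 = \frac{\frac{90 - 150 + 87}{59} + 11628}{28053} + 16082 = \left(\frac{1}{59} \cdot 27 + 11628\right) \frac{1}{28053} + 16082 = \left(\frac{27}{59} + 11628\right) \frac{1}{28053} + 16082 = \frac{686079}{59} \cdot \frac{1}{28053} + 16082 = \frac{76231}{183903} + 16082 = \frac{2957604277}{183903}$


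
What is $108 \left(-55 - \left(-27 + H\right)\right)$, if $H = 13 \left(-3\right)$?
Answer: $1188$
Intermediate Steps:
$H = -39$
$108 \left(-55 - \left(-27 + H\right)\right) = 108 \left(-55 + \left(27 - -39\right)\right) = 108 \left(-55 + \left(27 + 39\right)\right) = 108 \left(-55 + 66\right) = 108 \cdot 11 = 1188$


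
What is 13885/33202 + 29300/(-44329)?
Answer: -357310435/1471811458 ≈ -0.24277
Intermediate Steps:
13885/33202 + 29300/(-44329) = 13885*(1/33202) + 29300*(-1/44329) = 13885/33202 - 29300/44329 = -357310435/1471811458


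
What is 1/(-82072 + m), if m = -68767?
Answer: -1/150839 ≈ -6.6296e-6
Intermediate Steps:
1/(-82072 + m) = 1/(-82072 - 68767) = 1/(-150839) = -1/150839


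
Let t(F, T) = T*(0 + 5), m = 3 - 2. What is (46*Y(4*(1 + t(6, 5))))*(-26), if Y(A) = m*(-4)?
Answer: 4784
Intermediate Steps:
m = 1
t(F, T) = 5*T (t(F, T) = T*5 = 5*T)
Y(A) = -4 (Y(A) = 1*(-4) = -4)
(46*Y(4*(1 + t(6, 5))))*(-26) = (46*(-4))*(-26) = -184*(-26) = 4784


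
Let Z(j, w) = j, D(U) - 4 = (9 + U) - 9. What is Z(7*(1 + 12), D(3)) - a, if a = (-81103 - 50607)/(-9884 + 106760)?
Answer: 4473713/48438 ≈ 92.360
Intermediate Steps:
D(U) = 4 + U (D(U) = 4 + ((9 + U) - 9) = 4 + U)
a = -65855/48438 (a = -131710/96876 = -131710*1/96876 = -65855/48438 ≈ -1.3596)
Z(7*(1 + 12), D(3)) - a = 7*(1 + 12) - 1*(-65855/48438) = 7*13 + 65855/48438 = 91 + 65855/48438 = 4473713/48438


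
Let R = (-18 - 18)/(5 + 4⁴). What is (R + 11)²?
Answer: 99225/841 ≈ 117.98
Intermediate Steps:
R = -4/29 (R = -36/(5 + 256) = -36/261 = -36*1/261 = -4/29 ≈ -0.13793)
(R + 11)² = (-4/29 + 11)² = (315/29)² = 99225/841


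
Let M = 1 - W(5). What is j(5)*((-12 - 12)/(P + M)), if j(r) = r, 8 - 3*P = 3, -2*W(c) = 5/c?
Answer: -720/19 ≈ -37.895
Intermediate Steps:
W(c) = -5/(2*c)
P = 5/3 (P = 8/3 - ⅓*3 = 8/3 - 1 = 5/3 ≈ 1.6667)
M = 3/2 (M = 1 - (-5)/(2*5) = 1 - 1*(-½) = 1 + ½ = 3/2 ≈ 1.5000)
j(5)*((-12 - 12)/(P + M)) = 5*((-12 - 12)/(5/3 + 3/2)) = 5*(-24/19/6) = 5*(-24*6/19) = 5*(-144/19) = -720/19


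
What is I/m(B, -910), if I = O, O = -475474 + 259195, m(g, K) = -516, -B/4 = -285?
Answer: 72093/172 ≈ 419.15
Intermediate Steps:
B = 1140 (B = -4*(-285) = 1140)
O = -216279
I = -216279
I/m(B, -910) = -216279/(-516) = -216279*(-1/516) = 72093/172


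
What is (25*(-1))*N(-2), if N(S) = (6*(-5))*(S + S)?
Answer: -3000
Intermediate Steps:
N(S) = -60*S
(25*(-1))*N(-2) = (25*(-1))*(-60*(-2)) = -25*120 = -3000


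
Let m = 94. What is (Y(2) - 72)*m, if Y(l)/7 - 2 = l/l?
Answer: -4794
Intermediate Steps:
Y(l) = 21 (Y(l) = 14 + 7*(l/l) = 14 + 7*1 = 14 + 7 = 21)
(Y(2) - 72)*m = (21 - 72)*94 = -51*94 = -4794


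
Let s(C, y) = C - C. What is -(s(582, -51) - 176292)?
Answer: 176292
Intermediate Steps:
s(C, y) = 0
-(s(582, -51) - 176292) = -(0 - 176292) = -1*(-176292) = 176292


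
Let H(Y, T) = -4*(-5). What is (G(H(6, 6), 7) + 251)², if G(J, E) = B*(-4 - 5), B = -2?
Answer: 72361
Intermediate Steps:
H(Y, T) = 20
G(J, E) = 18 (G(J, E) = -2*(-4 - 5) = -2*(-9) = 18)
(G(H(6, 6), 7) + 251)² = (18 + 251)² = 269² = 72361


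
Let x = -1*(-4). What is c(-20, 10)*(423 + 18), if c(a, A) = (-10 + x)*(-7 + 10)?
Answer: -7938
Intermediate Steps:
x = 4
c(a, A) = -18 (c(a, A) = (-10 + 4)*(-7 + 10) = -6*3 = -18)
c(-20, 10)*(423 + 18) = -18*(423 + 18) = -18*441 = -7938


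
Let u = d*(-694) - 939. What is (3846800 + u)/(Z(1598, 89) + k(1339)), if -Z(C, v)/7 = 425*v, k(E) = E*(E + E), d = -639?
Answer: 4289327/3321067 ≈ 1.2916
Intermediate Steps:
k(E) = 2*E² (k(E) = E*(2*E) = 2*E²)
Z(C, v) = -2975*v
u = 442527 (u = -639*(-694) - 939 = 443466 - 939 = 442527)
(3846800 + u)/(Z(1598, 89) + k(1339)) = (3846800 + 442527)/(-2975*89 + 2*1339²) = 4289327/(-264775 + 2*1792921) = 4289327/(-264775 + 3585842) = 4289327/3321067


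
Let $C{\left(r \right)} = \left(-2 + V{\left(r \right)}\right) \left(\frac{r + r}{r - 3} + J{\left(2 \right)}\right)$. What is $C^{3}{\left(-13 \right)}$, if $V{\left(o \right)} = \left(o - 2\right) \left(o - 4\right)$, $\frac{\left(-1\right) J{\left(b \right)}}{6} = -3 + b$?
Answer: $\frac{3675793187737}{512} \approx 7.1793 \cdot 10^{9}$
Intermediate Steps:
$J{\left(b \right)} = 18 - 6 b$ ($J{\left(b \right)} = - 6 \left(-3 + b\right) = 18 - 6 b$)
$V{\left(o \right)} = \left(-4 + o\right) \left(-2 + o\right)$ ($V{\left(o \right)} = \left(-2 + o\right) \left(-4 + o\right) = \left(-4 + o\right) \left(-2 + o\right)$)
$C{\left(r \right)} = \left(6 + \frac{2 r}{-3 + r}\right) \left(6 + r^{2} - 6 r\right)$ ($C{\left(r \right)} = \left(-2 + \left(8 + r^{2} - 6 r\right)\right) \left(\frac{r + r}{r - 3} + \left(18 - 12\right)\right) = \left(6 + r^{2} - 6 r\right) \left(\frac{2 r}{-3 + r} + \left(18 - 12\right)\right) = \left(6 + r^{2} - 6 r\right) \left(\frac{2 r}{-3 + r} + 6\right) = \left(6 + r^{2} - 6 r\right) \left(6 + \frac{2 r}{-3 + r}\right) = \left(6 + \frac{2 r}{-3 + r}\right) \left(6 + r^{2} - 6 r\right)$)
$C^{3}{\left(-13 \right)} = \left(\frac{2 \left(-54 - 33 \left(-13\right)^{2} + 4 \left(-13\right)^{3} + 78 \left(-13\right)\right)}{-3 - 13}\right)^{3} = \left(\frac{2 \left(-54 - 5577 + 4 \left(-2197\right) - 1014\right)}{-16}\right)^{3} = \left(2 \left(- \frac{1}{16}\right) \left(-54 - 5577 - 8788 - 1014\right)\right)^{3} = \left(2 \left(- \frac{1}{16}\right) \left(-15433\right)\right)^{3} = \left(\frac{15433}{8}\right)^{3} = \frac{3675793187737}{512}$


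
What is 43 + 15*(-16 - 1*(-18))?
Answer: 73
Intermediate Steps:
43 + 15*(-16 - 1*(-18)) = 43 + 15*(-16 + 18) = 43 + 15*2 = 43 + 30 = 73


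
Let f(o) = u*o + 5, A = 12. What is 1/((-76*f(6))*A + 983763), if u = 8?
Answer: 1/935427 ≈ 1.0690e-6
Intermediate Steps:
f(o) = 5 + 8*o (f(o) = 8*o + 5 = 5 + 8*o)
1/((-76*f(6))*A + 983763) = 1/(-76*(5 + 8*6)*12 + 983763) = 1/(-76*(5 + 48)*12 + 983763) = 1/(-76*53*12 + 983763) = 1/(-4028*12 + 983763) = 1/(-48336 + 983763) = 1/935427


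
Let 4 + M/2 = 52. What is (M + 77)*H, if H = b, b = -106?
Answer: -18338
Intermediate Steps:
M = 96 (M = -8 + 2*52 = -8 + 104 = 96)
H = -106
(M + 77)*H = (96 + 77)*(-106) = 173*(-106) = -18338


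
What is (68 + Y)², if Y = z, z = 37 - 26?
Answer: 6241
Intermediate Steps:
z = 11
Y = 11
(68 + Y)² = (68 + 11)² = 79² = 6241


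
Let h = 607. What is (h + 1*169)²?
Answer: 602176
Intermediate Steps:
(h + 1*169)² = (607 + 1*169)² = (607 + 169)² = 776² = 602176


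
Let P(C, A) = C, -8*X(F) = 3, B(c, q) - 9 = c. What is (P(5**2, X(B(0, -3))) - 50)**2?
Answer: 625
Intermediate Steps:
B(c, q) = 9 + c
X(F) = -3/8 (X(F) = -1/8*3 = -3/8)
(P(5**2, X(B(0, -3))) - 50)**2 = (5**2 - 50)**2 = (25 - 50)**2 = (-25)**2 = 625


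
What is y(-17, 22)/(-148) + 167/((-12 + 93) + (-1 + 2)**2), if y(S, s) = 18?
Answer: 2905/1517 ≈ 1.9150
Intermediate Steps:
y(-17, 22)/(-148) + 167/((-12 + 93) + (-1 + 2)**2) = 18/(-148) + 167/((-12 + 93) + (-1 + 2)**2) = 18*(-1/148) + 167/(81 + 1**2) = -9/74 + 167/(81 + 1) = -9/74 + 167/82 = 2905/1517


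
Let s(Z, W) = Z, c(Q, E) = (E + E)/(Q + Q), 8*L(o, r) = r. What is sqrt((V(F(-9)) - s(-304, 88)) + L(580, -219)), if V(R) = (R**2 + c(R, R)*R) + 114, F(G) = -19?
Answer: sqrt(11722)/4 ≈ 27.067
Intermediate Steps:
L(o, r) = r/8
c(Q, E) = E/Q (c(Q, E) = (2*E)/((2*Q)) = (2*E)*(1/(2*Q)) = E/Q)
V(R) = 114 + R + R**2 (V(R) = (R**2 + (R/R)*R) + 114 = (R**2 + 1*R) + 114 = (R**2 + R) + 114 = (R + R**2) + 114 = 114 + R + R**2)
sqrt((V(F(-9)) - s(-304, 88)) + L(580, -219)) = sqrt(((114 - 19 + (-19)**2) - 1*(-304)) + (1/8)*(-219)) = sqrt(((114 - 19 + 361) + 304) - 219/8) = sqrt((456 + 304) - 219/8) = sqrt(760 - 219/8) = sqrt(5861/8) = sqrt(11722)/4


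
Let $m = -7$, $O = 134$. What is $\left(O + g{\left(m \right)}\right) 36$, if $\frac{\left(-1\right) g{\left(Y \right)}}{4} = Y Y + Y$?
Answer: $-1224$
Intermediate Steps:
$g{\left(Y \right)} = - 4 Y - 4 Y^{2}$ ($g{\left(Y \right)} = - 4 \left(Y Y + Y\right) = - 4 \left(Y^{2} + Y\right) = - 4 \left(Y + Y^{2}\right) = - 4 Y - 4 Y^{2}$)
$\left(O + g{\left(m \right)}\right) 36 = \left(134 - - 28 \left(1 - 7\right)\right) 36 = \left(134 - \left(-28\right) \left(-6\right)\right) 36 = \left(134 - 168\right) 36 = \left(-34\right) 36 = -1224$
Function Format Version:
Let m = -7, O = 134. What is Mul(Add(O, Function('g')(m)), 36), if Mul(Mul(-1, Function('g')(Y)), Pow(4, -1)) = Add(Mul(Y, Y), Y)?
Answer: -1224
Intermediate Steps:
Function('g')(Y) = Add(Mul(-4, Y), Mul(-4, Pow(Y, 2))) (Function('g')(Y) = Mul(-4, Add(Mul(Y, Y), Y)) = Mul(-4, Add(Pow(Y, 2), Y)) = Mul(-4, Add(Y, Pow(Y, 2))) = Add(Mul(-4, Y), Mul(-4, Pow(Y, 2))))
Mul(Add(O, Function('g')(m)), 36) = Mul(Add(134, Mul(-4, -7, Add(1, -7))), 36) = Mul(Add(134, Mul(-4, -7, -6)), 36) = Mul(Add(134, -168), 36) = Mul(-34, 36) = -1224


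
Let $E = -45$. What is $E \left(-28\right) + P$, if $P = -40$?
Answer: $1220$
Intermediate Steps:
$E \left(-28\right) + P = \left(-45\right) \left(-28\right) - 40 = 1260 - 40 = 1220$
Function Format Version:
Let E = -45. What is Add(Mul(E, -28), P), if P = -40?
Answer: 1220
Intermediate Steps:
Add(Mul(E, -28), P) = Add(Mul(-45, -28), -40) = Add(1260, -40) = 1220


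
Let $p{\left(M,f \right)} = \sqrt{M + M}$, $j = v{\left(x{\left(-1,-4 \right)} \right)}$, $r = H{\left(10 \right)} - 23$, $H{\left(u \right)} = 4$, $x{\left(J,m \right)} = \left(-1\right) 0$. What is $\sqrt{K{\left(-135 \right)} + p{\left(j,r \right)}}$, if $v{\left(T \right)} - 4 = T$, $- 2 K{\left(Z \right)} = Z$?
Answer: $\frac{\sqrt{270 + 8 \sqrt{2}}}{2} \approx 8.3862$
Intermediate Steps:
$x{\left(J,m \right)} = 0$
$K{\left(Z \right)} = - \frac{Z}{2}$
$r = -19$ ($r = 4 - 23 = -19$)
$v{\left(T \right)} = 4 + T$
$j = 4$ ($j = 4 + 0 = 4$)
$p{\left(M,f \right)} = \sqrt{2} \sqrt{M}$ ($p{\left(M,f \right)} = \sqrt{2 M} = \sqrt{2} \sqrt{M}$)
$\sqrt{K{\left(-135 \right)} + p{\left(j,r \right)}} = \sqrt{\left(- \frac{1}{2}\right) \left(-135\right) + \sqrt{2} \sqrt{4}} = \sqrt{\frac{135}{2} + \sqrt{2} \cdot 2} = \sqrt{\frac{135}{2} + 2 \sqrt{2}}$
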